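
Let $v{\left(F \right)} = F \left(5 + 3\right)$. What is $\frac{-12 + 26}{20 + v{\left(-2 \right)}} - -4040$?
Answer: $\frac{8087}{2} \approx 4043.5$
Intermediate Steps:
$v{\left(F \right)} = 8 F$ ($v{\left(F \right)} = F 8 = 8 F$)
$\frac{-12 + 26}{20 + v{\left(-2 \right)}} - -4040 = \frac{-12 + 26}{20 + 8 \left(-2\right)} - -4040 = \frac{14}{20 - 16} + 4040 = \frac{14}{4} + 4040 = 14 \cdot \frac{1}{4} + 4040 = \frac{7}{2} + 4040 = \frac{8087}{2}$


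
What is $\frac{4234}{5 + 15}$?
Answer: $\frac{2117}{10} \approx 211.7$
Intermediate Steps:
$\frac{4234}{5 + 15} = \frac{4234}{20} = 4234 \cdot \frac{1}{20} = \frac{2117}{10}$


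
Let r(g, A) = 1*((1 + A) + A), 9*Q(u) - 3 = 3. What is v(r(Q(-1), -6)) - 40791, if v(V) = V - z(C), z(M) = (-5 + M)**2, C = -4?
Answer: -40883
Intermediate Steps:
Q(u) = 2/3 (Q(u) = 1/3 + (1/9)*3 = 1/3 + 1/3 = 2/3)
r(g, A) = 1 + 2*A (r(g, A) = 1*(1 + 2*A) = 1 + 2*A)
v(V) = -81 + V (v(V) = V - (-5 - 4)**2 = V - 1*(-9)**2 = V - 1*81 = V - 81 = -81 + V)
v(r(Q(-1), -6)) - 40791 = (-81 + (1 + 2*(-6))) - 40791 = (-81 + (1 - 12)) - 40791 = (-81 - 11) - 40791 = -92 - 40791 = -40883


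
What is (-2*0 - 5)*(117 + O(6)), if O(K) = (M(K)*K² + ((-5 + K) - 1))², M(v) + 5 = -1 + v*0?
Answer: -233865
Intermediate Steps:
M(v) = -6 (M(v) = -5 + (-1 + v*0) = -5 + (-1 + 0) = -5 - 1 = -6)
O(K) = (-6 + K - 6*K²)² (O(K) = (-6*K² + ((-5 + K) - 1))² = (-6*K² + (-6 + K))² = (-6 + K - 6*K²)²)
(-2*0 - 5)*(117 + O(6)) = (-2*0 - 5)*(117 + (-6 + 6 - 6*6²)²) = (0 - 5)*(117 + (-6 + 6 - 6*36)²) = -5*(117 + (-6 + 6 - 216)²) = -5*(117 + (-216)²) = -5*(117 + 46656) = -5*46773 = -233865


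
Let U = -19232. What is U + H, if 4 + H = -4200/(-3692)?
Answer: -17753778/923 ≈ -19235.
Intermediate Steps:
H = -2642/923 (H = -4 - 4200/(-3692) = -4 - 4200*(-1)/3692 = -4 - 1*(-1050/923) = -4 + 1050/923 = -2642/923 ≈ -2.8624)
U + H = -19232 - 2642/923 = -17753778/923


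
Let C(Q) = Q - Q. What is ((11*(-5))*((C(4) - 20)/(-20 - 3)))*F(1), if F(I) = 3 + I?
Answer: -4400/23 ≈ -191.30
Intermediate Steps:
C(Q) = 0
((11*(-5))*((C(4) - 20)/(-20 - 3)))*F(1) = ((11*(-5))*((0 - 20)/(-20 - 3)))*(3 + 1) = -(-1100)/(-23)*4 = -(-1100)*(-1)/23*4 = -55*20/23*4 = -1100/23*4 = -4400/23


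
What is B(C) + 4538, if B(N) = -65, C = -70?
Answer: 4473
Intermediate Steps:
B(C) + 4538 = -65 + 4538 = 4473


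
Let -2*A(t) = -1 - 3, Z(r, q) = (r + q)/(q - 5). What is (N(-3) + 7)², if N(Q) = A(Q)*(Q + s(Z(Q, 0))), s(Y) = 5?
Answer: 121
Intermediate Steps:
Z(r, q) = (q + r)/(-5 + q)
A(t) = 2 (A(t) = -(-1 - 3)/2 = -½*(-4) = 2)
N(Q) = 10 + 2*Q (N(Q) = 2*(Q + 5) = 2*(5 + Q) = 10 + 2*Q)
(N(-3) + 7)² = ((10 + 2*(-3)) + 7)² = ((10 - 6) + 7)² = (4 + 7)² = 11² = 121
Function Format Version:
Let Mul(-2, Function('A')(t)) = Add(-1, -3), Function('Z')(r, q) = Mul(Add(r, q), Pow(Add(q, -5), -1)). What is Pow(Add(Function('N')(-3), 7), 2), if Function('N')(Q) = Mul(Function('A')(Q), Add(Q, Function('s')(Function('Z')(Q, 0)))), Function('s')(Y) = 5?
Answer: 121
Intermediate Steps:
Function('Z')(r, q) = Mul(Pow(Add(-5, q), -1), Add(q, r)) (Function('Z')(r, q) = Mul(Add(q, r), Pow(Add(-5, q), -1)) = Mul(Pow(Add(-5, q), -1), Add(q, r)))
Function('A')(t) = 2 (Function('A')(t) = Mul(Rational(-1, 2), Add(-1, -3)) = Mul(Rational(-1, 2), -4) = 2)
Function('N')(Q) = Add(10, Mul(2, Q)) (Function('N')(Q) = Mul(2, Add(Q, 5)) = Mul(2, Add(5, Q)) = Add(10, Mul(2, Q)))
Pow(Add(Function('N')(-3), 7), 2) = Pow(Add(Add(10, Mul(2, -3)), 7), 2) = Pow(Add(Add(10, -6), 7), 2) = Pow(Add(4, 7), 2) = Pow(11, 2) = 121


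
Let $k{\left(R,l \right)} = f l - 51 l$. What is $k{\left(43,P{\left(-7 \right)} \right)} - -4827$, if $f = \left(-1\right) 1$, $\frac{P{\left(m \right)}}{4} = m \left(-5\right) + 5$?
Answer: $-3493$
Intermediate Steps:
$P{\left(m \right)} = 20 - 20 m$ ($P{\left(m \right)} = 4 \left(m \left(-5\right) + 5\right) = 4 \left(- 5 m + 5\right) = 4 \left(5 - 5 m\right) = 20 - 20 m$)
$f = -1$
$k{\left(R,l \right)} = - 52 l$ ($k{\left(R,l \right)} = - l - 51 l = - 52 l$)
$k{\left(43,P{\left(-7 \right)} \right)} - -4827 = - 52 \left(20 - -140\right) - -4827 = - 52 \left(20 + 140\right) + 4827 = \left(-52\right) 160 + 4827 = -8320 + 4827 = -3493$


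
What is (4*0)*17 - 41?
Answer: -41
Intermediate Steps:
(4*0)*17 - 41 = 0*17 - 41 = 0 - 41 = -41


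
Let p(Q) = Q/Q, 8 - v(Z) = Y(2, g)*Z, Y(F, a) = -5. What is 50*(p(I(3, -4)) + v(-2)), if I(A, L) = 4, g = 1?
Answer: -50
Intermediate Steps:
v(Z) = 8 + 5*Z (v(Z) = 8 - (-5)*Z = 8 + 5*Z)
p(Q) = 1
50*(p(I(3, -4)) + v(-2)) = 50*(1 + (8 + 5*(-2))) = 50*(1 + (8 - 10)) = 50*(1 - 2) = 50*(-1) = -50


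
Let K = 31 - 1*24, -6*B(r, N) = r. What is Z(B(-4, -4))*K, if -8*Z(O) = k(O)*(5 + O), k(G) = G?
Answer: -119/36 ≈ -3.3056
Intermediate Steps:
B(r, N) = -r/6
Z(O) = -O*(5 + O)/8
K = 7 (K = 31 - 24 = 7)
Z(B(-4, -4))*K = -(-⅙*(-4))*(5 - ⅙*(-4))/8*7 = -⅛*⅔*(5 + ⅔)*7 = -⅛*⅔*17/3*7 = -17/36*7 = -119/36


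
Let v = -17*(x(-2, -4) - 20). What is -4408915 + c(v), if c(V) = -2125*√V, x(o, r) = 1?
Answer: -4408915 - 2125*√323 ≈ -4.4471e+6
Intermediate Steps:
v = 323 (v = -17*(1 - 20) = -17*(-19) = 323)
-4408915 + c(v) = -4408915 - 2125*√323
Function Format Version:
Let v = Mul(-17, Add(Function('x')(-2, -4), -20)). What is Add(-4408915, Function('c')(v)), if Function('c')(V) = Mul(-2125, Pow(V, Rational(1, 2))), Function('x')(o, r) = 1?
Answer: Add(-4408915, Mul(-2125, Pow(323, Rational(1, 2)))) ≈ -4.4471e+6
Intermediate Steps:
v = 323 (v = Mul(-17, Add(1, -20)) = Mul(-17, -19) = 323)
Add(-4408915, Function('c')(v)) = Add(-4408915, Mul(-2125, Pow(323, Rational(1, 2))))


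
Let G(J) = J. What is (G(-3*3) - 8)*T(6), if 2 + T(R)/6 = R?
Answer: -408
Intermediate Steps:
T(R) = -12 + 6*R
(G(-3*3) - 8)*T(6) = (-3*3 - 8)*(-12 + 6*6) = (-9 - 8)*(-12 + 36) = -17*24 = -408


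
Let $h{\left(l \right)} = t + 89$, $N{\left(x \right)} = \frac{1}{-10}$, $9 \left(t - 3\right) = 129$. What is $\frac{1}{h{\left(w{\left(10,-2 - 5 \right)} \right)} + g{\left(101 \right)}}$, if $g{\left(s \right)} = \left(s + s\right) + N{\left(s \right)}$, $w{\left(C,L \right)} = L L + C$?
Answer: $\frac{30}{9247} \approx 0.0032443$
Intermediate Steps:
$t = \frac{52}{3}$ ($t = 3 + \frac{1}{9} \cdot 129 = 3 + \frac{43}{3} = \frac{52}{3} \approx 17.333$)
$N{\left(x \right)} = - \frac{1}{10}$
$w{\left(C,L \right)} = C + L^{2}$ ($w{\left(C,L \right)} = L^{2} + C = C + L^{2}$)
$g{\left(s \right)} = - \frac{1}{10} + 2 s$ ($g{\left(s \right)} = \left(s + s\right) - \frac{1}{10} = 2 s - \frac{1}{10} = - \frac{1}{10} + 2 s$)
$h{\left(l \right)} = \frac{319}{3}$ ($h{\left(l \right)} = \frac{52}{3} + 89 = \frac{319}{3}$)
$\frac{1}{h{\left(w{\left(10,-2 - 5 \right)} \right)} + g{\left(101 \right)}} = \frac{1}{\frac{319}{3} + \left(- \frac{1}{10} + 2 \cdot 101\right)} = \frac{1}{\frac{319}{3} + \left(- \frac{1}{10} + 202\right)} = \frac{1}{\frac{319}{3} + \frac{2019}{10}} = \frac{1}{\frac{9247}{30}} = \frac{30}{9247}$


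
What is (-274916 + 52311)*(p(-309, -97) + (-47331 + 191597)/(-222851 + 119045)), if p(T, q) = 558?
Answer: -6431000795305/51903 ≈ -1.2390e+8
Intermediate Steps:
(-274916 + 52311)*(p(-309, -97) + (-47331 + 191597)/(-222851 + 119045)) = (-274916 + 52311)*(558 + (-47331 + 191597)/(-222851 + 119045)) = -222605*(558 + 144266/(-103806)) = -222605*(558 + 144266*(-1/103806)) = -222605*(558 - 72133/51903) = -222605*28889741/51903 = -6431000795305/51903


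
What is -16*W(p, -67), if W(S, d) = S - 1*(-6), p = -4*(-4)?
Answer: -352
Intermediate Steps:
p = 16
W(S, d) = 6 + S (W(S, d) = S + 6 = 6 + S)
-16*W(p, -67) = -16*(6 + 16) = -16*22 = -352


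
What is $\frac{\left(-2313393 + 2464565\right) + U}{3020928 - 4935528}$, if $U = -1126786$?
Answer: $\frac{487807}{957300} \approx 0.50957$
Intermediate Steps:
$\frac{\left(-2313393 + 2464565\right) + U}{3020928 - 4935528} = \frac{\left(-2313393 + 2464565\right) - 1126786}{3020928 - 4935528} = \frac{151172 - 1126786}{-1914600} = \left(-975614\right) \left(- \frac{1}{1914600}\right) = \frac{487807}{957300}$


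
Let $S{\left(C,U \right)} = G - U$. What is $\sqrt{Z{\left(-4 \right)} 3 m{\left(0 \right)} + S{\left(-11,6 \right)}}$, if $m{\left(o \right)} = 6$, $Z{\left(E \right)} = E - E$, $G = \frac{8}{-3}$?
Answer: $\frac{i \sqrt{78}}{3} \approx 2.9439 i$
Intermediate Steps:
$G = - \frac{8}{3}$ ($G = 8 \left(- \frac{1}{3}\right) = - \frac{8}{3} \approx -2.6667$)
$Z{\left(E \right)} = 0$
$S{\left(C,U \right)} = - \frac{8}{3} - U$
$\sqrt{Z{\left(-4 \right)} 3 m{\left(0 \right)} + S{\left(-11,6 \right)}} = \sqrt{0 \cdot 3 \cdot 6 - \frac{26}{3}} = \sqrt{0 \cdot 6 - \frac{26}{3}} = \sqrt{0 - \frac{26}{3}} = \sqrt{- \frac{26}{3}} = \frac{i \sqrt{78}}{3}$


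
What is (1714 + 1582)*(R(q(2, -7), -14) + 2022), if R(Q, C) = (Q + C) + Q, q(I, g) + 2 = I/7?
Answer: 46249472/7 ≈ 6.6071e+6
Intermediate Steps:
q(I, g) = -2 + I/7
R(Q, C) = C + 2*Q (R(Q, C) = (C + Q) + Q = C + 2*Q)
(1714 + 1582)*(R(q(2, -7), -14) + 2022) = (1714 + 1582)*((-14 + 2*(-2 + (⅐)*2)) + 2022) = 3296*((-14 + 2*(-2 + 2/7)) + 2022) = 3296*((-14 + 2*(-12/7)) + 2022) = 3296*((-14 - 24/7) + 2022) = 3296*(-122/7 + 2022) = 3296*(14032/7) = 46249472/7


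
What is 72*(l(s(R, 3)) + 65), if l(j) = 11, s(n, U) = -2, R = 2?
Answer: 5472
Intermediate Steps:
72*(l(s(R, 3)) + 65) = 72*(11 + 65) = 72*76 = 5472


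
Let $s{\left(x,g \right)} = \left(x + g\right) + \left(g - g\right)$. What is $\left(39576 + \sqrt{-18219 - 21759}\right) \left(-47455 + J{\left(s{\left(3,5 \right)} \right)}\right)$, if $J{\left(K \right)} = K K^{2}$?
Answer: $-1857816168 - 140829 i \sqrt{4442} \approx -1.8578 \cdot 10^{9} - 9.386 \cdot 10^{6} i$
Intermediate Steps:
$s{\left(x,g \right)} = g + x$ ($s{\left(x,g \right)} = \left(g + x\right) + 0 = g + x$)
$J{\left(K \right)} = K^{3}$
$\left(39576 + \sqrt{-18219 - 21759}\right) \left(-47455 + J{\left(s{\left(3,5 \right)} \right)}\right) = \left(39576 + \sqrt{-18219 - 21759}\right) \left(-47455 + \left(5 + 3\right)^{3}\right) = \left(39576 + \sqrt{-39978}\right) \left(-47455 + 8^{3}\right) = \left(39576 + 3 i \sqrt{4442}\right) \left(-47455 + 512\right) = \left(39576 + 3 i \sqrt{4442}\right) \left(-46943\right) = -1857816168 - 140829 i \sqrt{4442}$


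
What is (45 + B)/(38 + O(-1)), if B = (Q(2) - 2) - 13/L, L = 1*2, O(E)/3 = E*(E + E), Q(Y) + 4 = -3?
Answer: 59/88 ≈ 0.67045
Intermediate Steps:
Q(Y) = -7 (Q(Y) = -4 - 3 = -7)
O(E) = 6*E² (O(E) = 3*(E*(E + E)) = 3*(E*(2*E)) = 3*(2*E²) = 6*E²)
L = 2
B = -31/2 (B = (-7 - 2) - 13/2 = -9 - 13*½ = -9 - 13/2 = -31/2 ≈ -15.500)
(45 + B)/(38 + O(-1)) = (45 - 31/2)/(38 + 6*(-1)²) = 59/(2*(38 + 6*1)) = 59/(2*(38 + 6)) = (59/2)/44 = (59/2)*(1/44) = 59/88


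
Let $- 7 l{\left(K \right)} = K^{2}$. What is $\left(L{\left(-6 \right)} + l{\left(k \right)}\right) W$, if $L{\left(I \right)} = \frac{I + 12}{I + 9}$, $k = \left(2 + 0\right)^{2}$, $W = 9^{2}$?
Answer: $- \frac{162}{7} \approx -23.143$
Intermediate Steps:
$W = 81$
$k = 4$ ($k = 2^{2} = 4$)
$L{\left(I \right)} = \frac{12 + I}{9 + I}$
$l{\left(K \right)} = - \frac{K^{2}}{7}$
$\left(L{\left(-6 \right)} + l{\left(k \right)}\right) W = \left(\frac{12 - 6}{9 - 6} - \frac{4^{2}}{7}\right) 81 = \left(\frac{1}{3} \cdot 6 - \frac{16}{7}\right) 81 = \left(2 - \frac{16}{7}\right) 81 = \left(- \frac{2}{7}\right) 81 = - \frac{162}{7}$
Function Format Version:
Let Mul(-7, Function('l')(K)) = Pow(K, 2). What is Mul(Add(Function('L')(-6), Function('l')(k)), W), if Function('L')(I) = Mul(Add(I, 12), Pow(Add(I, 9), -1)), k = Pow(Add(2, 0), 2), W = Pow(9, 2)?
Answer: Rational(-162, 7) ≈ -23.143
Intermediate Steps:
W = 81
k = 4 (k = Pow(2, 2) = 4)
Function('L')(I) = Mul(Pow(Add(9, I), -1), Add(12, I)) (Function('L')(I) = Mul(Add(12, I), Pow(Add(9, I), -1)) = Mul(Pow(Add(9, I), -1), Add(12, I)))
Function('l')(K) = Mul(Rational(-1, 7), Pow(K, 2))
Mul(Add(Function('L')(-6), Function('l')(k)), W) = Mul(Add(Mul(Pow(Add(9, -6), -1), Add(12, -6)), Mul(Rational(-1, 7), Pow(4, 2))), 81) = Mul(Add(Mul(Pow(3, -1), 6), Mul(Rational(-1, 7), 16)), 81) = Mul(Add(Mul(Rational(1, 3), 6), Rational(-16, 7)), 81) = Mul(Add(2, Rational(-16, 7)), 81) = Mul(Rational(-2, 7), 81) = Rational(-162, 7)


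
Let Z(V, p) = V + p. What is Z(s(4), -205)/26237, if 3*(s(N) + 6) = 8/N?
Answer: -631/78711 ≈ -0.0080167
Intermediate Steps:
s(N) = -6 + 8/(3*N) (s(N) = -6 + (8/N)/3 = -6 + 8/(3*N))
Z(s(4), -205)/26237 = ((-6 + (8/3)/4) - 205)/26237 = ((-6 + (8/3)*(1/4)) - 205)*(1/26237) = ((-6 + 2/3) - 205)*(1/26237) = (-16/3 - 205)*(1/26237) = -631/3*1/26237 = -631/78711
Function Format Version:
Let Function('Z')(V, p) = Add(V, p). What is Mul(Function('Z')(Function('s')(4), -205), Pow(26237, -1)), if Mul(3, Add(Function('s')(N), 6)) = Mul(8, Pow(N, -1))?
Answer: Rational(-631, 78711) ≈ -0.0080167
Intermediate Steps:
Function('s')(N) = Add(-6, Mul(Rational(8, 3), Pow(N, -1))) (Function('s')(N) = Add(-6, Mul(Rational(1, 3), Mul(8, Pow(N, -1)))) = Add(-6, Mul(Rational(8, 3), Pow(N, -1))))
Mul(Function('Z')(Function('s')(4), -205), Pow(26237, -1)) = Mul(Add(Add(-6, Mul(Rational(8, 3), Pow(4, -1))), -205), Pow(26237, -1)) = Mul(Add(Add(-6, Mul(Rational(8, 3), Rational(1, 4))), -205), Rational(1, 26237)) = Mul(Add(Add(-6, Rational(2, 3)), -205), Rational(1, 26237)) = Mul(Add(Rational(-16, 3), -205), Rational(1, 26237)) = Mul(Rational(-631, 3), Rational(1, 26237)) = Rational(-631, 78711)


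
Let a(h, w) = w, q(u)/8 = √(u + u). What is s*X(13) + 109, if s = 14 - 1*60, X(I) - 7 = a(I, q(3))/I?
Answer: -213 - 368*√6/13 ≈ -282.34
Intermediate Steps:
q(u) = 8*√2*√u (q(u) = 8*√(u + u) = 8*√(2*u) = 8*(√2*√u) = 8*√2*√u)
X(I) = 7 + 8*√6/I (X(I) = 7 + (8*√2*√3)/I = 7 + (8*√6)/I = 7 + 8*√6/I)
s = -46 (s = 14 - 60 = -46)
s*X(13) + 109 = -46*(7 + 8*√6/13) + 109 = (-322 - 368*√6/13) + 109 = -213 - 368*√6/13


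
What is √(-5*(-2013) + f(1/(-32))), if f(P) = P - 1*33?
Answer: √642046/8 ≈ 100.16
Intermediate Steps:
f(P) = -33 + P (f(P) = P - 33 = -33 + P)
√(-5*(-2013) + f(1/(-32))) = √(-5*(-2013) + (-33 + 1/(-32))) = √(10065 + (-33 - 1/32)) = √(10065 - 1057/32) = √(321023/32) = √642046/8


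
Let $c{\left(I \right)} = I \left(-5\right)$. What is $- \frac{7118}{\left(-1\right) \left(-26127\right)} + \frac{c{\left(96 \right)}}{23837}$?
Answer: $- \frac{182212726}{622789299} \approx -0.29258$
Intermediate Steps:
$c{\left(I \right)} = - 5 I$
$- \frac{7118}{\left(-1\right) \left(-26127\right)} + \frac{c{\left(96 \right)}}{23837} = - \frac{7118}{\left(-1\right) \left(-26127\right)} + \frac{\left(-5\right) 96}{23837} = - \frac{7118}{26127} - \frac{480}{23837} = - \frac{182212726}{622789299}$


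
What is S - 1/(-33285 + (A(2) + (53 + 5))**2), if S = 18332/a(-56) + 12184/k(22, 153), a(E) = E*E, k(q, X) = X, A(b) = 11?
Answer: 24372472531/285125904 ≈ 85.480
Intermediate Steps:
a(E) = E**2
S = 10253455/119952 (S = 18332/((-56)**2) + 12184/153 = 18332/3136 + 12184*(1/153) = 18332*(1/3136) + 12184/153 = 4583/784 + 12184/153 = 10253455/119952 ≈ 85.480)
S - 1/(-33285 + (A(2) + (53 + 5))**2) = 10253455/119952 - 1/(-33285 + (11 + (53 + 5))**2) = 10253455/119952 - 1/(-33285 + (11 + 58)**2) = 10253455/119952 - 1/(-33285 + 69**2) = 10253455/119952 - 1/(-33285 + 4761) = 10253455/119952 - 1/(-28524) = 10253455/119952 - 1*(-1/28524) = 10253455/119952 + 1/28524 = 24372472531/285125904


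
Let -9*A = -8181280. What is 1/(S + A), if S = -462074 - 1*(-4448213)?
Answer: 9/44056531 ≈ 2.0428e-7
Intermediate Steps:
S = 3986139 (S = -462074 + 4448213 = 3986139)
A = 8181280/9 (A = -⅑*(-8181280) = 8181280/9 ≈ 9.0903e+5)
1/(S + A) = 1/(3986139 + 8181280/9) = 1/(44056531/9) = 9/44056531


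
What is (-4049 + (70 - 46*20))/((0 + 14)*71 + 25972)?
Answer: -4899/26966 ≈ -0.18167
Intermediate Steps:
(-4049 + (70 - 46*20))/((0 + 14)*71 + 25972) = (-4049 + (70 - 920))/(14*71 + 25972) = (-4049 - 850)/(994 + 25972) = -4899/26966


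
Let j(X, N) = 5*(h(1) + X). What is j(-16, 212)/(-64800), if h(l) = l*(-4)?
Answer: 1/648 ≈ 0.0015432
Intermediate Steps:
h(l) = -4*l
j(X, N) = -20 + 5*X (j(X, N) = 5*(-4*1 + X) = 5*(-4 + X) = -20 + 5*X)
j(-16, 212)/(-64800) = (-20 + 5*(-16))/(-64800) = (-20 - 80)*(-1/64800) = -100*(-1/64800) = 1/648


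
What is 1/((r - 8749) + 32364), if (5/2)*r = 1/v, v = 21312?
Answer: 53280/1258207201 ≈ 4.2346e-5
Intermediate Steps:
r = 1/53280 (r = (⅖)/21312 = (⅖)*(1/21312) = 1/53280 ≈ 1.8769e-5)
1/((r - 8749) + 32364) = 1/((1/53280 - 8749) + 32364) = 1/(-466146719/53280 + 32364) = 1/(1258207201/53280) = 53280/1258207201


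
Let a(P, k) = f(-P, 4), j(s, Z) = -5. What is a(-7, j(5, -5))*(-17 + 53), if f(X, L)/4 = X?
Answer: 1008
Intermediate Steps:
f(X, L) = 4*X
a(P, k) = -4*P (a(P, k) = 4*(-P) = -4*P)
a(-7, j(5, -5))*(-17 + 53) = (-4*(-7))*(-17 + 53) = 28*36 = 1008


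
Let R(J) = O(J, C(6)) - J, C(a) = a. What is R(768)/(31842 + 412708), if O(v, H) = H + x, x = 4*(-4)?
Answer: -389/222275 ≈ -0.0017501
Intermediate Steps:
x = -16
O(v, H) = -16 + H (O(v, H) = H - 16 = -16 + H)
R(J) = -10 - J (R(J) = (-16 + 6) - J = -10 - J)
R(768)/(31842 + 412708) = (-10 - 1*768)/(31842 + 412708) = (-10 - 768)/444550 = -778*1/444550 = -389/222275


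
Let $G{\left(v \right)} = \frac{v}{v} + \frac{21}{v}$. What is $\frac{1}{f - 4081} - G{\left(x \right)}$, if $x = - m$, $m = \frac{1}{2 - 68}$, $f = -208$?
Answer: $- \frac{5948844}{4289} \approx -1387.0$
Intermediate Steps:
$m = - \frac{1}{66}$ ($m = \frac{1}{-66} = - \frac{1}{66} \approx -0.015152$)
$x = \frac{1}{66}$ ($x = \left(-1\right) \left(- \frac{1}{66}\right) = \frac{1}{66} \approx 0.015152$)
$G{\left(v \right)} = 1 + \frac{21}{v}$
$\frac{1}{f - 4081} - G{\left(x \right)} = \frac{1}{-208 - 4081} - \frac{1}{\frac{1}{66}} \left(21 + \frac{1}{66}\right) = \frac{1}{-4289} - 66 \cdot \frac{1387}{66} = - \frac{1}{4289} - 1387 = - \frac{5948844}{4289}$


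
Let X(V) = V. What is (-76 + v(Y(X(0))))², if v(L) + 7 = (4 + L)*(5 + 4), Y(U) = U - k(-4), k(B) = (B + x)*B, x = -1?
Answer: 51529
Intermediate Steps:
k(B) = B*(-1 + B) (k(B) = (B - 1)*B = (-1 + B)*B = B*(-1 + B))
Y(U) = -20 + U (Y(U) = U - (-4)*(-1 - 4) = U - (-4)*(-5) = U - 1*20 = U - 20 = -20 + U)
v(L) = 29 + 9*L (v(L) = -7 + (4 + L)*(5 + 4) = -7 + (4 + L)*9 = -7 + (36 + 9*L) = 29 + 9*L)
(-76 + v(Y(X(0))))² = (-76 + (29 + 9*(-20 + 0)))² = (-76 + (29 + 9*(-20)))² = (-76 + (29 - 180))² = (-76 - 151)² = (-227)² = 51529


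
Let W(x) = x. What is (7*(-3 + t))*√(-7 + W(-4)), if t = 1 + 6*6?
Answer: 238*I*√11 ≈ 789.36*I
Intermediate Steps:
t = 37 (t = 1 + 36 = 37)
(7*(-3 + t))*√(-7 + W(-4)) = (7*(-3 + 37))*√(-7 - 4) = (7*34)*√(-11) = 238*(I*√11) = 238*I*√11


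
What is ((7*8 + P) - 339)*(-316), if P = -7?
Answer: 91640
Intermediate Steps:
((7*8 + P) - 339)*(-316) = ((7*8 - 7) - 339)*(-316) = ((56 - 7) - 339)*(-316) = (49 - 339)*(-316) = -290*(-316) = 91640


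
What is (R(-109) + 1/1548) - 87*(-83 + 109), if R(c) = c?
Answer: -3670307/1548 ≈ -2371.0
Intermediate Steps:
(R(-109) + 1/1548) - 87*(-83 + 109) = (-109 + 1/1548) - 87*(-83 + 109) = (-109 + 1/1548) - 87*26 = -168731/1548 - 1*2262 = -168731/1548 - 2262 = -3670307/1548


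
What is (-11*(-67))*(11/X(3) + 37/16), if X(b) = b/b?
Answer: 156981/16 ≈ 9811.3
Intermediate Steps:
X(b) = 1
(-11*(-67))*(11/X(3) + 37/16) = (-11*(-67))*(11/1 + 37/16) = 737*(11*1 + 37*(1/16)) = 737*(11 + 37/16) = 737*(213/16) = 156981/16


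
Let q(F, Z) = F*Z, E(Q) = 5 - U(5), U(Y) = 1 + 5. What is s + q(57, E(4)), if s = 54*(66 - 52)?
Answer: 699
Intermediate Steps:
U(Y) = 6
E(Q) = -1 (E(Q) = 5 - 1*6 = 5 - 6 = -1)
s = 756 (s = 54*14 = 756)
s + q(57, E(4)) = 756 + 57*(-1) = 756 - 57 = 699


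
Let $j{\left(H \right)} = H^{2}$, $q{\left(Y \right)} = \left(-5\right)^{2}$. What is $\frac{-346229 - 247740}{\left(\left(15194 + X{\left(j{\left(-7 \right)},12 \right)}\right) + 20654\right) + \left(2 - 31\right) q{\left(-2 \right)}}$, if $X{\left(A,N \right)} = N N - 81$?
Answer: $- \frac{593969}{35186} \approx -16.881$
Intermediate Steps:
$q{\left(Y \right)} = 25$
$X{\left(A,N \right)} = -81 + N^{2}$ ($X{\left(A,N \right)} = N^{2} - 81 = -81 + N^{2}$)
$\frac{-346229 - 247740}{\left(\left(15194 + X{\left(j{\left(-7 \right)},12 \right)}\right) + 20654\right) + \left(2 - 31\right) q{\left(-2 \right)}} = \frac{-346229 - 247740}{\left(\left(15194 - \left(81 - 12^{2}\right)\right) + 20654\right) + \left(2 - 31\right) 25} = - \frac{593969}{\left(\left(15194 + \left(-81 + 144\right)\right) + 20654\right) - 725} = - \frac{593969}{\left(\left(15194 + 63\right) + 20654\right) - 725} = - \frac{593969}{\left(15257 + 20654\right) - 725} = - \frac{593969}{35911 - 725} = - \frac{593969}{35186}$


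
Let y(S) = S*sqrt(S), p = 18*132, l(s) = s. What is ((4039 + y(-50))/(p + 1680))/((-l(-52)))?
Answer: 4039/210912 - 125*I*sqrt(2)/105456 ≈ 0.01915 - 0.0016763*I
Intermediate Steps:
p = 2376
y(S) = S**(3/2)
((4039 + y(-50))/(p + 1680))/((-l(-52))) = ((4039 + (-50)**(3/2))/(2376 + 1680))/((-1*(-52))) = ((4039 - 250*I*sqrt(2))/4056)/52 = ((4039 - 250*I*sqrt(2))*(1/4056))*(1/52) = (4039/4056 - 125*I*sqrt(2)/2028)*(1/52) = 4039/210912 - 125*I*sqrt(2)/105456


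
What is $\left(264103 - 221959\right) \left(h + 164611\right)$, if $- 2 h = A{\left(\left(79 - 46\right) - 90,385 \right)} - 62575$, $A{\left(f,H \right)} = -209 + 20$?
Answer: $8259928992$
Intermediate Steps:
$A{\left(f,H \right)} = -189$
$h = 31382$ ($h = - \frac{-189 - 62575}{2} = \left(- \frac{1}{2}\right) \left(-62764\right) = 31382$)
$\left(264103 - 221959\right) \left(h + 164611\right) = \left(264103 - 221959\right) \left(31382 + 164611\right) = 42144 \cdot 195993 = 8259928992$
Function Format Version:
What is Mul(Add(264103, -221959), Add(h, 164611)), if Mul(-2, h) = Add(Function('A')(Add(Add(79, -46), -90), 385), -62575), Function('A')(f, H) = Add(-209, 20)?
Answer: 8259928992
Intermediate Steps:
Function('A')(f, H) = -189
h = 31382 (h = Mul(Rational(-1, 2), Add(-189, -62575)) = Mul(Rational(-1, 2), -62764) = 31382)
Mul(Add(264103, -221959), Add(h, 164611)) = Mul(Add(264103, -221959), Add(31382, 164611)) = Mul(42144, 195993) = 8259928992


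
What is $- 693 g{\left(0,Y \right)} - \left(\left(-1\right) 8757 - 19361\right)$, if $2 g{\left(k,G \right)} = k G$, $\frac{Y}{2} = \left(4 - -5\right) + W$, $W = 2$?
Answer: $28118$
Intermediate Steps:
$Y = 22$ ($Y = 2 \left(\left(4 - -5\right) + 2\right) = 2 \left(\left(4 + 5\right) + 2\right) = 2 \left(9 + 2\right) = 2 \cdot 11 = 22$)
$g{\left(k,G \right)} = \frac{G k}{2}$ ($g{\left(k,G \right)} = \frac{k G}{2} = \frac{G k}{2}$)
$- 693 g{\left(0,Y \right)} - \left(\left(-1\right) 8757 - 19361\right) = - 693 \cdot \frac{1}{2} \cdot 22 \cdot 0 - \left(\left(-1\right) 8757 - 19361\right) = \left(-693\right) 0 - \left(-8757 - 19361\right) = 0 - -28118 = 0 + 28118 = 28118$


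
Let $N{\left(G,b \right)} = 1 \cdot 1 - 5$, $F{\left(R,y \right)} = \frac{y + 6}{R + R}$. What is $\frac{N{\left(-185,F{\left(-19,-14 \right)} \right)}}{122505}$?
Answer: $- \frac{4}{122505} \approx -3.2652 \cdot 10^{-5}$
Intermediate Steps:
$F{\left(R,y \right)} = \frac{6 + y}{2 R}$
$N{\left(G,b \right)} = -4$ ($N{\left(G,b \right)} = 1 - 5 = -4$)
$\frac{N{\left(-185,F{\left(-19,-14 \right)} \right)}}{122505} = - \frac{4}{122505}$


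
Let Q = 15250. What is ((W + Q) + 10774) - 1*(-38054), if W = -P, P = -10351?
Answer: 74429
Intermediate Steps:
W = 10351 (W = -1*(-10351) = 10351)
((W + Q) + 10774) - 1*(-38054) = ((10351 + 15250) + 10774) - 1*(-38054) = (25601 + 10774) + 38054 = 36375 + 38054 = 74429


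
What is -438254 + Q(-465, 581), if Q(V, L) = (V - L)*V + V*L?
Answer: -222029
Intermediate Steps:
Q(V, L) = L*V + V*(V - L) (Q(V, L) = V*(V - L) + L*V = L*V + V*(V - L))
-438254 + Q(-465, 581) = -438254 + (-465)² = -438254 + 216225 = -222029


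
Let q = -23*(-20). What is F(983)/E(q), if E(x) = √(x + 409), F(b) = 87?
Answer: 87*√869/869 ≈ 2.9513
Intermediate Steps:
q = 460
E(x) = √(409 + x)
F(983)/E(q) = 87/(√(409 + 460)) = 87/(√869) = 87*(√869/869) = 87*√869/869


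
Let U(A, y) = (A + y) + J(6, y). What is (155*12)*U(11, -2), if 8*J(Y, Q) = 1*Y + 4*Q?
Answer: 16275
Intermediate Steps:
J(Y, Q) = Q/2 + Y/8 (J(Y, Q) = (1*Y + 4*Q)/8 = (Y + 4*Q)/8 = Q/2 + Y/8)
U(A, y) = ¾ + A + 3*y/2 (U(A, y) = (A + y) + (y/2 + (⅛)*6) = (A + y) + (y/2 + ¾) = (A + y) + (¾ + y/2) = ¾ + A + 3*y/2)
(155*12)*U(11, -2) = (155*12)*(¾ + 11 + (3/2)*(-2)) = 1860*(¾ + 11 - 3) = 1860*(35/4) = 16275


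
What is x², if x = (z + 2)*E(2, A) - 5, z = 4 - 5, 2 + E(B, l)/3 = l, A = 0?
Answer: 121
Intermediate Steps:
E(B, l) = -6 + 3*l
z = -1
x = -11 (x = (-1 + 2)*(-6 + 3*0) - 5 = 1*(-6 + 0) - 5 = 1*(-6) - 5 = -6 - 5 = -11)
x² = (-11)² = 121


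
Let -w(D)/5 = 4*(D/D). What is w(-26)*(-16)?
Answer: 320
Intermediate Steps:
w(D) = -20 (w(D) = -20*D/D = -20)
w(-26)*(-16) = -20*(-16) = 320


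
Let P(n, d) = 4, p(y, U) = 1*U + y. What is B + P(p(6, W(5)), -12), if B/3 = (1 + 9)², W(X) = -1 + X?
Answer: 304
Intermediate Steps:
p(y, U) = U + y
B = 300 (B = 3*(1 + 9)² = 3*10² = 3*100 = 300)
B + P(p(6, W(5)), -12) = 300 + 4 = 304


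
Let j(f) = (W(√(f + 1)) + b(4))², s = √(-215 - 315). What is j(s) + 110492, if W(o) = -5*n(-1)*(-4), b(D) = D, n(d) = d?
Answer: 110748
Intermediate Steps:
s = I*√530 (s = √(-530) = I*√530 ≈ 23.022*I)
W(o) = -20 (W(o) = -5*(-1)*(-4) = 5*(-4) = -20)
j(f) = 256 (j(f) = (-20 + 4)² = (-16)² = 256)
j(s) + 110492 = 256 + 110492 = 110748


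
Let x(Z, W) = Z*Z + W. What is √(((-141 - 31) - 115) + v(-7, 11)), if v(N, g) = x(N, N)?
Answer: 7*I*√5 ≈ 15.652*I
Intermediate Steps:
x(Z, W) = W + Z² (x(Z, W) = Z² + W = W + Z²)
v(N, g) = N + N²
√(((-141 - 31) - 115) + v(-7, 11)) = √(((-141 - 31) - 115) - 7*(1 - 7)) = √((-172 - 115) - 7*(-6)) = √(-287 + 42) = √(-245) = 7*I*√5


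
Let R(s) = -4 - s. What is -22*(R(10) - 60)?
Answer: 1628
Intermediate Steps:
-22*(R(10) - 60) = -22*((-4 - 1*10) - 60) = -22*((-4 - 10) - 60) = -22*(-14 - 60) = -22*(-74) = 1628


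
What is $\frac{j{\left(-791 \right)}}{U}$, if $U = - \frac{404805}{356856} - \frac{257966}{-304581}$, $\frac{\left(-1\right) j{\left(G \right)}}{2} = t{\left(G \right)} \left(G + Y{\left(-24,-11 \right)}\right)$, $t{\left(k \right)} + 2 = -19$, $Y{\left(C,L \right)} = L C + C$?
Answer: $\frac{838446673289904}{10413065603} \approx 80519.0$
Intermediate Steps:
$Y{\left(C,L \right)} = C + C L$ ($Y{\left(C,L \right)} = C L + C = C + C L$)
$t{\left(k \right)} = -21$ ($t{\left(k \right)} = -2 - 19 = -21$)
$j{\left(G \right)} = 10080 + 42 G$ ($j{\left(G \right)} = - 2 \left(- 21 \left(G - 24 \left(1 - 11\right)\right)\right) = - 2 \left(- 21 \left(G - -240\right)\right) = - 2 \left(- 21 \left(G + 240\right)\right) = - 2 \left(- 21 \left(240 + G\right)\right) = - 2 \left(-5040 - 21 G\right) = 10080 + 42 G$)
$U = - \frac{10413065603}{36230519112}$ ($U = \left(-404805\right) \frac{1}{356856} - - \frac{257966}{304581} = - \frac{134935}{118952} + \frac{257966}{304581} = - \frac{10413065603}{36230519112} \approx -0.28741$)
$\frac{j{\left(-791 \right)}}{U} = \frac{10080 + 42 \left(-791\right)}{- \frac{10413065603}{36230519112}} = \left(10080 - 33222\right) \left(- \frac{36230519112}{10413065603}\right) = \left(-23142\right) \left(- \frac{36230519112}{10413065603}\right) = \frac{838446673289904}{10413065603}$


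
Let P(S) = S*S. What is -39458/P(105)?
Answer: -39458/11025 ≈ -3.5790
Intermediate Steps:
P(S) = S²
-39458/P(105) = -39458/(105²) = -39458/11025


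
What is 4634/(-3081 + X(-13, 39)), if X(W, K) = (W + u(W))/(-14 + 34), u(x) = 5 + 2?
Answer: -46340/30813 ≈ -1.5039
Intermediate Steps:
u(x) = 7
X(W, K) = 7/20 + W/20 (X(W, K) = (W + 7)/(-14 + 34) = (7 + W)/20 = (7 + W)*(1/20) = 7/20 + W/20)
4634/(-3081 + X(-13, 39)) = 4634/(-3081 + (7/20 + (1/20)*(-13))) = 4634/(-3081 + (7/20 - 13/20)) = 4634/(-3081 - 3/10) = 4634/(-30813/10) = 4634*(-10/30813) = -46340/30813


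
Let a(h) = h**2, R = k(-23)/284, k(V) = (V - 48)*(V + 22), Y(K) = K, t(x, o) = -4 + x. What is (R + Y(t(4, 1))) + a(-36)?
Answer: 5185/4 ≈ 1296.3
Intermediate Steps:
k(V) = (-48 + V)*(22 + V)
R = 1/4 (R = (-1056 + (-23)**2 - 26*(-23))/284 = (-1056 + 529 + 598)*(1/284) = 71*(1/284) = 1/4 ≈ 0.25000)
(R + Y(t(4, 1))) + a(-36) = (1/4 + (-4 + 4)) + (-36)**2 = (1/4 + 0) + 1296 = 1/4 + 1296 = 5185/4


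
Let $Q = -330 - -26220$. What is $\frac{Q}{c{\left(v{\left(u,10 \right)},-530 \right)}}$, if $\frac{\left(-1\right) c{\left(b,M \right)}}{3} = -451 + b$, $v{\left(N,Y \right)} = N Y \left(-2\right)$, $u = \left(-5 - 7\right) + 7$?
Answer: $\frac{8630}{351} \approx 24.587$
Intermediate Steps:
$Q = 25890$ ($Q = -330 + 26220 = 25890$)
$u = -5$ ($u = -12 + 7 = -5$)
$v{\left(N,Y \right)} = - 2 N Y$
$c{\left(b,M \right)} = 1353 - 3 b$ ($c{\left(b,M \right)} = - 3 \left(-451 + b\right) = 1353 - 3 b$)
$\frac{Q}{c{\left(v{\left(u,10 \right)},-530 \right)}} = \frac{25890}{1353 - 3 \left(\left(-2\right) \left(-5\right) 10\right)} = \frac{25890}{1353 - 300} = \frac{25890}{1053} = 25890 \cdot \frac{1}{1053} = \frac{8630}{351}$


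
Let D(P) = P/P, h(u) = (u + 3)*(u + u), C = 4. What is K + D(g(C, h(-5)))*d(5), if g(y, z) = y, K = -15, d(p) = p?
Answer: -10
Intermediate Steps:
h(u) = 2*u*(3 + u) (h(u) = (3 + u)*(2*u) = 2*u*(3 + u))
D(P) = 1
K + D(g(C, h(-5)))*d(5) = -15 + 1*5 = -15 + 5 = -10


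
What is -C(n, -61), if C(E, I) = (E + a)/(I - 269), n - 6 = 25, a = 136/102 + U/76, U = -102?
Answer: 3533/37620 ≈ 0.093913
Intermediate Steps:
a = -1/114 (a = 136/102 - 102/76 = 136*(1/102) - 102*1/76 = 4/3 - 51/38 = -1/114 ≈ -0.0087719)
n = 31 (n = 6 + 25 = 31)
C(E, I) = (-1/114 + E)/(-269 + I) (C(E, I) = (E - 1/114)/(I - 269) = (-1/114 + E)/(-269 + I))
-C(n, -61) = -(-1/114 + 31)/(-269 - 61) = -3533/((-330)*114) = -(-1)*3533/(330*114) = -1*(-3533/37620) = 3533/37620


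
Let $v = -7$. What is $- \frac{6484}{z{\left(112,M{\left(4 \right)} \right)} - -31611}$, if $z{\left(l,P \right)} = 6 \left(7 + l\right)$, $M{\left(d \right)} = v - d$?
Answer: $- \frac{6484}{32325} \approx -0.20059$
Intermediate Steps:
$M{\left(d \right)} = -7 - d$
$z{\left(l,P \right)} = 42 + 6 l$
$- \frac{6484}{z{\left(112,M{\left(4 \right)} \right)} - -31611} = - \frac{6484}{\left(42 + 6 \cdot 112\right) - -31611} = - \frac{6484}{\left(42 + 672\right) + 31611} = - \frac{6484}{714 + 31611} = - \frac{6484}{32325}$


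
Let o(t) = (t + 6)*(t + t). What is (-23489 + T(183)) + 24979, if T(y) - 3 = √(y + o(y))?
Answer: 1493 + √69357 ≈ 1756.4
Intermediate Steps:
o(t) = 2*t*(6 + t) (o(t) = (6 + t)*(2*t) = 2*t*(6 + t))
T(y) = 3 + √(y + 2*y*(6 + y))
(-23489 + T(183)) + 24979 = (-23489 + (3 + √(183*(13 + 2*183)))) + 24979 = (-23489 + (3 + √(183*(13 + 366)))) + 24979 = (-23489 + (3 + √(183*379))) + 24979 = (-23489 + (3 + √69357)) + 24979 = (-23486 + √69357) + 24979 = 1493 + √69357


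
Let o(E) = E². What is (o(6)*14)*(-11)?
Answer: -5544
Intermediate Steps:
(o(6)*14)*(-11) = (6²*14)*(-11) = (36*14)*(-11) = 504*(-11) = -5544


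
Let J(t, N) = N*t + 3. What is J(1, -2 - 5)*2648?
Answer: -10592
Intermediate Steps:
J(t, N) = 3 + N*t
J(1, -2 - 5)*2648 = (3 + (-2 - 5)*1)*2648 = (3 - 7*1)*2648 = (3 - 7)*2648 = -4*2648 = -10592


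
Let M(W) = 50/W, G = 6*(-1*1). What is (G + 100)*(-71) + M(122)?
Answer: -407089/61 ≈ -6673.6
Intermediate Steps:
G = -6 (G = 6*(-1) = -6)
(G + 100)*(-71) + M(122) = (-6 + 100)*(-71) + 50/122 = 94*(-71) + 50*(1/122) = -6674 + 25/61 = -407089/61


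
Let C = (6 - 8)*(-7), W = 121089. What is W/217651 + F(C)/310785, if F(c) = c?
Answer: 37635691979/67642666035 ≈ 0.55639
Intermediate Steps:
C = 14 (C = -2*(-7) = 14)
W/217651 + F(C)/310785 = 121089/217651 + 14/310785 = 37635691979/67642666035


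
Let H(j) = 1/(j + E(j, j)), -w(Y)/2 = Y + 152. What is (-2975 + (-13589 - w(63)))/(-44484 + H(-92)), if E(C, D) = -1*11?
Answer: 1661802/4581853 ≈ 0.36269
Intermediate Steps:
E(C, D) = -11
w(Y) = -304 - 2*Y (w(Y) = -2*(Y + 152) = -2*(152 + Y) = -304 - 2*Y)
H(j) = 1/(-11 + j) (H(j) = 1/(j - 11) = 1/(-11 + j))
(-2975 + (-13589 - w(63)))/(-44484 + H(-92)) = (-2975 + (-13589 - (-304 - 2*63)))/(-44484 + 1/(-11 - 92)) = (-2975 + (-13589 - (-304 - 126)))/(-44484 + 1/(-103)) = (-2975 + (-13589 - 1*(-430)))/(-44484 - 1/103) = (-2975 + (-13589 + 430))/(-4581853/103) = (-2975 - 13159)*(-103/4581853) = -16134*(-103/4581853) = 1661802/4581853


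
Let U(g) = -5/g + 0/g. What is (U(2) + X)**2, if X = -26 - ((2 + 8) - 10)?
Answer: 3249/4 ≈ 812.25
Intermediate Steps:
U(g) = -5/g (U(g) = -5/g + 0 = -5/g)
X = -26 (X = -26 - (10 - 10) = -26 - 1*0 = -26 + 0 = -26)
(U(2) + X)**2 = (-5/2 - 26)**2 = (-57/2)**2 = 3249/4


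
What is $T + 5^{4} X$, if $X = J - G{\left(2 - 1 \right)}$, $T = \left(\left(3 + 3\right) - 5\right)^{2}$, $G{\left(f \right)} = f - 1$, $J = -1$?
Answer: $-624$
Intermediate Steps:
$G{\left(f \right)} = -1 + f$ ($G{\left(f \right)} = f - 1 = -1 + f$)
$T = 1$ ($T = \left(6 - 5\right)^{2} = 1^{2} = 1$)
$X = -1$ ($X = -1 - \left(-1 + \left(2 - 1\right)\right) = -1 - \left(-1 + 1\right) = -1 - 0 = -1 + 0 = -1$)
$T + 5^{4} X = 1 + 5^{4} \left(-1\right) = 1 + 625 \left(-1\right) = 1 - 625 = -624$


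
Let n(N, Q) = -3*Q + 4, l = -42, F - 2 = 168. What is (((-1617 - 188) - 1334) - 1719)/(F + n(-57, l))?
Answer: -2429/150 ≈ -16.193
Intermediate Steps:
F = 170 (F = 2 + 168 = 170)
n(N, Q) = 4 - 3*Q
(((-1617 - 188) - 1334) - 1719)/(F + n(-57, l)) = (((-1617 - 188) - 1334) - 1719)/(170 + (4 - 3*(-42))) = ((-1805 - 1334) - 1719)/(170 + (4 + 126)) = (-3139 - 1719)/(170 + 130) = -4858/300 = -4858*1/300 = -2429/150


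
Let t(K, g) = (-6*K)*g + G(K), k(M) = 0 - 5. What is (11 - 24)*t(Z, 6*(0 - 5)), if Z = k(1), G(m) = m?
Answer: 11765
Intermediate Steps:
k(M) = -5
Z = -5
t(K, g) = K - 6*K*g (t(K, g) = (-6*K)*g + K = -6*K*g + K = K - 6*K*g)
(11 - 24)*t(Z, 6*(0 - 5)) = (11 - 24)*(-5*(1 - 36*(0 - 5))) = -(-65)*(1 - 36*(-5)) = -(-65)*(1 - 6*(-30)) = -(-65)*(1 + 180) = -(-65)*181 = -13*(-905) = 11765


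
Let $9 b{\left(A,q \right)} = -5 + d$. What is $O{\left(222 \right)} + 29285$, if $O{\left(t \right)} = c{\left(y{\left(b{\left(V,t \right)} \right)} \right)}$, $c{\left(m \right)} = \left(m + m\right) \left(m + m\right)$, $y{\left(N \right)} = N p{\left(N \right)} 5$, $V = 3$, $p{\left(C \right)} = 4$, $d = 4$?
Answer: $\frac{2373685}{81} \approx 29305.0$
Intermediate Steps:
$b{\left(A,q \right)} = - \frac{1}{9}$ ($b{\left(A,q \right)} = \frac{-5 + 4}{9} = \frac{1}{9} \left(-1\right) = - \frac{1}{9}$)
$y{\left(N \right)} = 20 N$ ($y{\left(N \right)} = N 4 \cdot 5 = 4 N 5 = 20 N$)
$c{\left(m \right)} = 4 m^{2}$ ($c{\left(m \right)} = 2 m 2 m = 4 m^{2}$)
$O{\left(t \right)} = \frac{1600}{81}$ ($O{\left(t \right)} = 4 \left(20 \left(- \frac{1}{9}\right)\right)^{2} = 4 \left(- \frac{20}{9}\right)^{2} = 4 \cdot \frac{400}{81} = \frac{1600}{81}$)
$O{\left(222 \right)} + 29285 = \frac{1600}{81} + 29285 = \frac{2373685}{81}$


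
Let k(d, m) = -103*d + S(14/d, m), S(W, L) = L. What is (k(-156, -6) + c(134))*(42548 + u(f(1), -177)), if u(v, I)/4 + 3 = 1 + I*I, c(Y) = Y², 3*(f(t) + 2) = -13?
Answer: 5710125408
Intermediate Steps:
f(t) = -19/3 (f(t) = -2 + (⅓)*(-13) = -2 - 13/3 = -19/3)
k(d, m) = m - 103*d (k(d, m) = -103*d + m = m - 103*d)
u(v, I) = -8 + 4*I² (u(v, I) = -12 + 4*(1 + I*I) = -12 + 4*(1 + I²) = -12 + (4 + 4*I²) = -8 + 4*I²)
(k(-156, -6) + c(134))*(42548 + u(f(1), -177)) = ((-6 - 103*(-156)) + 134²)*(42548 + (-8 + 4*(-177)²)) = ((-6 + 16068) + 17956)*(42548 + (-8 + 4*31329)) = (16062 + 17956)*(42548 + (-8 + 125316)) = 34018*(42548 + 125308) = 34018*167856 = 5710125408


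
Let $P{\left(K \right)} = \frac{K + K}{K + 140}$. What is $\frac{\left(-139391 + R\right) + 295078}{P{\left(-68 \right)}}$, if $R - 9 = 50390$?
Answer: $- \frac{1854774}{17} \approx -1.091 \cdot 10^{5}$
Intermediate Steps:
$R = 50399$ ($R = 9 + 50390 = 50399$)
$P{\left(K \right)} = \frac{2 K}{140 + K}$
$\frac{\left(-139391 + R\right) + 295078}{P{\left(-68 \right)}} = \frac{\left(-139391 + 50399\right) + 295078}{2 \left(-68\right) \frac{1}{140 - 68}} = \frac{-88992 + 295078}{2 \left(-68\right) \frac{1}{72}} = \frac{206086}{2 \left(-68\right) \frac{1}{72}} = \frac{206086}{- \frac{17}{9}} = 206086 \left(- \frac{9}{17}\right) = - \frac{1854774}{17}$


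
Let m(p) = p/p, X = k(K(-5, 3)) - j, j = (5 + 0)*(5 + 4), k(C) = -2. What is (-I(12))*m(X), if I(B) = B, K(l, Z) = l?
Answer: -12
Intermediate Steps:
j = 45 (j = 5*9 = 45)
X = -47 (X = -2 - 1*45 = -2 - 45 = -47)
m(p) = 1
(-I(12))*m(X) = -1*12*1 = -12*1 = -12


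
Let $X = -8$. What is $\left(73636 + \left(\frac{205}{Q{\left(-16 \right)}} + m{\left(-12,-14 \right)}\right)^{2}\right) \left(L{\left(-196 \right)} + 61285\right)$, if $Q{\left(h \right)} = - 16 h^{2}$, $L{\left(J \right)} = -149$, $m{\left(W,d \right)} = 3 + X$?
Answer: $\frac{4722125330962421}{1048576} \approx 4.5034 \cdot 10^{9}$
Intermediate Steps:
$m{\left(W,d \right)} = -5$ ($m{\left(W,d \right)} = 3 - 8 = -5$)
$\left(73636 + \left(\frac{205}{Q{\left(-16 \right)}} + m{\left(-12,-14 \right)}\right)^{2}\right) \left(L{\left(-196 \right)} + 61285\right) = \left(73636 + \left(\frac{205}{\left(-16\right) \left(-16\right)^{2}} - 5\right)^{2}\right) \left(-149 + 61285\right) = \left(73636 + \left(\frac{205}{\left(-16\right) 256} - 5\right)^{2}\right) 61136 = \left(73636 + \left(\frac{205}{-4096} - 5\right)^{2}\right) 61136 = \left(73636 + \left(205 \left(- \frac{1}{4096}\right) - 5\right)^{2}\right) 61136 = \left(73636 + \left(- \frac{205}{4096} - 5\right)^{2}\right) 61136 = \left(73636 + \left(- \frac{20685}{4096}\right)^{2}\right) 61136 = \left(73636 + \frac{427869225}{16777216}\right) 61136 = \frac{1235834946601}{16777216} \cdot 61136 = \frac{4722125330962421}{1048576}$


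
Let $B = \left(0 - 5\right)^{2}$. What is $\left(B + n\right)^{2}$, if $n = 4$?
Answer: $841$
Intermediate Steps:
$B = 25$ ($B = \left(-5\right)^{2} = 25$)
$\left(B + n\right)^{2} = \left(25 + 4\right)^{2} = 29^{2} = 841$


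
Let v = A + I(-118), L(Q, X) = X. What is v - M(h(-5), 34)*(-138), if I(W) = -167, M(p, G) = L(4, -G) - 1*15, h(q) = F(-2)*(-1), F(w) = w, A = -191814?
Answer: -198743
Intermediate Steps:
h(q) = 2 (h(q) = -2*(-1) = 2)
M(p, G) = -15 - G (M(p, G) = -G - 1*15 = -G - 15 = -15 - G)
v = -191981 (v = -191814 - 167 = -191981)
v - M(h(-5), 34)*(-138) = -191981 - (-15 - 1*34)*(-138) = -191981 - (-15 - 34)*(-138) = -191981 - (-49)*(-138) = -191981 - 1*6762 = -191981 - 6762 = -198743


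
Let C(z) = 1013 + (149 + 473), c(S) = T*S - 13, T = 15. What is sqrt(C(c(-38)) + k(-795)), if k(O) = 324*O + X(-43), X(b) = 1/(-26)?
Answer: I*sqrt(173018846)/26 ≈ 505.91*I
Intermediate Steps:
X(b) = -1/26
c(S) = -13 + 15*S (c(S) = 15*S - 13 = -13 + 15*S)
C(z) = 1635 (C(z) = 1013 + 622 = 1635)
k(O) = -1/26 + 324*O (k(O) = 324*O - 1/26 = -1/26 + 324*O)
sqrt(C(c(-38)) + k(-795)) = sqrt(1635 + (-1/26 + 324*(-795))) = sqrt(1635 + (-1/26 - 257580)) = sqrt(1635 - 6697081/26) = sqrt(-6654571/26) = I*sqrt(173018846)/26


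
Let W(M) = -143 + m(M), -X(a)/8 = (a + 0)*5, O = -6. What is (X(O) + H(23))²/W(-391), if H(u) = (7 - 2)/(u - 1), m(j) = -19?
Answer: -27931225/78408 ≈ -356.23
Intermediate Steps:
H(u) = 5/(-1 + u)
X(a) = -40*a (X(a) = -8*(a + 0)*5 = -8*a*5 = -40*a)
W(M) = -162 (W(M) = -143 - 19 = -162)
(X(O) + H(23))²/W(-391) = (-40*(-6) + 5/(-1 + 23))²/(-162) = (240 + 5/22)²*(-1/162) = (5285/22)²*(-1/162) = (27931225/484)*(-1/162) = -27931225/78408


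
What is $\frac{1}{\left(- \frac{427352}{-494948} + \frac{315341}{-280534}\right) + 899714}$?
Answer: $\frac{34712435558}{31231255197972587} \approx 1.1115 \cdot 10^{-6}$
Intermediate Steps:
$\frac{1}{\left(- \frac{427352}{-494948} + \frac{315341}{-280534}\right) + 899714} = \frac{1}{\left(\left(-427352\right) \left(- \frac{1}{494948}\right) + 315341 \left(- \frac{1}{280534}\right)\right) + 899714} = \frac{1}{\left(\frac{106838}{123737} - \frac{315341}{280534}\right) + 899714} = \frac{1}{- \frac{9047657825}{34712435558} + 899714} = \frac{1}{\frac{31231255197972587}{34712435558}} = \frac{34712435558}{31231255197972587}$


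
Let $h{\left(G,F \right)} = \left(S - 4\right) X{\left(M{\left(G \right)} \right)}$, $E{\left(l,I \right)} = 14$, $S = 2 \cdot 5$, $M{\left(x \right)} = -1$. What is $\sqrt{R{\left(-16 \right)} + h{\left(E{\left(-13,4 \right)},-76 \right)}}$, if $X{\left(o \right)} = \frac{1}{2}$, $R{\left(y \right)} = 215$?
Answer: $\sqrt{218} \approx 14.765$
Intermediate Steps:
$X{\left(o \right)} = \frac{1}{2}$
$S = 10$
$h{\left(G,F \right)} = 3$ ($h{\left(G,F \right)} = \left(10 - 4\right) \frac{1}{2} = 6 \cdot \frac{1}{2} = 3$)
$\sqrt{R{\left(-16 \right)} + h{\left(E{\left(-13,4 \right)},-76 \right)}} = \sqrt{215 + 3} = \sqrt{218}$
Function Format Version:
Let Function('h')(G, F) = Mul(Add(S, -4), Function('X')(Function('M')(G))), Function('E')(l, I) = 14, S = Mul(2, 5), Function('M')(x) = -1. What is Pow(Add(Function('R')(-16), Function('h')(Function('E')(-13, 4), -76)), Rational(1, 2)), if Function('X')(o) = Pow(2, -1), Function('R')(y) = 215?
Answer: Pow(218, Rational(1, 2)) ≈ 14.765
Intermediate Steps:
Function('X')(o) = Rational(1, 2)
S = 10
Function('h')(G, F) = 3 (Function('h')(G, F) = Mul(Add(10, -4), Rational(1, 2)) = Mul(6, Rational(1, 2)) = 3)
Pow(Add(Function('R')(-16), Function('h')(Function('E')(-13, 4), -76)), Rational(1, 2)) = Pow(Add(215, 3), Rational(1, 2)) = Pow(218, Rational(1, 2))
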